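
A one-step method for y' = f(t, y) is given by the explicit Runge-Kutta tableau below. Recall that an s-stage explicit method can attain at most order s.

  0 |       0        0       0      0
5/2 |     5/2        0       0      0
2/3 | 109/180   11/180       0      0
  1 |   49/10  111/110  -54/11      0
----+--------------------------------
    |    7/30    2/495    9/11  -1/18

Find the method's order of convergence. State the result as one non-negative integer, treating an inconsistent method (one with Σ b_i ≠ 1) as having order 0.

4

b = (7/30, 2/495, 9/11, -1/18)
c = (0, 5/2, 2/3, 1)
Ac = (0, 0, 11/72, -3/4)
Σ b_i: 7/30·1 + 2/495·1 + 9/11·1 + (-1/18)·1 = 1 ✓
b·c: 2/495·5/2 + 9/11·2/3 + (-1/18)·1 = 1/2 ✓
b·c²: 2/495·25/4 + 9/11·4/9 + (-1/18)·1 = 1/3 ✓
b·Ac: 9/11·11/72 + (-1/18)·(-3/4) = 1/6 ✓
b·c³: 2/495·125/8 + 9/11·8/27 + (-1/18)·1 = 1/4 ✓
b·(c∘Ac): 9/11·11/108 + (-1/18)·(-3/4) = 1/8 ✓
b·Ac²: 9/11·55/144 + (-1/18)·33/8 = 1/12 ✓
b·A²c: (-1/18)·(-3/4) = 1/24 ✓; 4 stages ⇒ order 4.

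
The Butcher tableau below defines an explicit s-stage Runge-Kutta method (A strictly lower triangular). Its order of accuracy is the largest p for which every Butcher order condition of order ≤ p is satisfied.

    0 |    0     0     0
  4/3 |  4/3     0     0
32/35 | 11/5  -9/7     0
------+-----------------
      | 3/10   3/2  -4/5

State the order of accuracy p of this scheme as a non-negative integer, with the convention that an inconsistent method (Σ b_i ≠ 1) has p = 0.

1

b = (3/10, 3/2, -4/5)
c = (0, 4/3, 32/35)
Ac = (0, 0, -12/7)
Σ b_i: 3/10·1 + 3/2·1 + (-4/5)·1 = 1 ✓
b·c: 3/2·4/3 + (-4/5)·32/35 = 222/175 ≠ 1/2 ⇒ order 1.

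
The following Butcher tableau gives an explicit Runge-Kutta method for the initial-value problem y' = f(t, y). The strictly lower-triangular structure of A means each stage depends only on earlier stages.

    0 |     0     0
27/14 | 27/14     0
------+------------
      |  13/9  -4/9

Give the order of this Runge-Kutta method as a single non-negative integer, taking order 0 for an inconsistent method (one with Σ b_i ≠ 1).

1

b = (13/9, -4/9)
c = (0, 27/14)
Σ b_i: 13/9·1 + (-4/9)·1 = 1 ✓
b·c: (-4/9)·27/14 = -6/7 ≠ 1/2 ⇒ order 1.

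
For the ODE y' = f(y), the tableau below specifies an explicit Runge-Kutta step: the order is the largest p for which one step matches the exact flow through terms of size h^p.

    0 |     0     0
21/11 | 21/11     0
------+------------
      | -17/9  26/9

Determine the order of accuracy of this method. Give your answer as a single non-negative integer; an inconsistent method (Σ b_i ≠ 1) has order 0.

b = (-17/9, 26/9)
c = (0, 21/11)
Σ b_i: (-17/9)·1 + 26/9·1 = 1 ✓
b·c: 26/9·21/11 = 182/33 ≠ 1/2 ⇒ order 1.

1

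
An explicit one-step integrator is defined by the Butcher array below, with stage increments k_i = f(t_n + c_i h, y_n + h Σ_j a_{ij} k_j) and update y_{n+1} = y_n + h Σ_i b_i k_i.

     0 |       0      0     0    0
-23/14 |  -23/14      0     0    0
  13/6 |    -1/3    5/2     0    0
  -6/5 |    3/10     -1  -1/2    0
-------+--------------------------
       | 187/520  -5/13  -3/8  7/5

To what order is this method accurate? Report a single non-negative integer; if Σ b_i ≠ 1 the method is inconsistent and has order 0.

1

b = (187/520, -5/13, -3/8, 7/5)
c = (0, -23/14, 13/6, -6/5)
Ac = (0, 0, -115/28, 47/84)
Σ b_i: 187/520·1 + (-5/13)·1 + (-3/8)·1 + 7/5·1 = 1 ✓
b·c: (-5/13)·(-23/14) + (-3/8)·13/6 + 7/5·(-6/5) = -67727/36400 ≠ 1/2 ⇒ order 1.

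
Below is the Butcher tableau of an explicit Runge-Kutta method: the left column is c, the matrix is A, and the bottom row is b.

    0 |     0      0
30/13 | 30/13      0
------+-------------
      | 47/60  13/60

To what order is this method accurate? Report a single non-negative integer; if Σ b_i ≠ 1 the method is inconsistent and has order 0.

2

b = (47/60, 13/60)
c = (0, 30/13)
Σ b_i: 47/60·1 + 13/60·1 = 1 ✓
b·c: 13/60·30/13 = 1/2 ✓; 2 stages ⇒ order 2.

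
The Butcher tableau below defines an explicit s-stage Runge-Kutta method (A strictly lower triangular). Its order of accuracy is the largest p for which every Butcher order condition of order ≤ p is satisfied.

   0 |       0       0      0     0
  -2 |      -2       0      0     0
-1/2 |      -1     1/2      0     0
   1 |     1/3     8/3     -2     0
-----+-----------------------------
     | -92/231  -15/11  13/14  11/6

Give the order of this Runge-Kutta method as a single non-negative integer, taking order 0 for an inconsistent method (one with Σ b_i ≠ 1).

1

b = (-92/231, -15/11, 13/14, 11/6)
c = (0, -2, -1/2, 1)
Ac = (0, 0, -1, -13/3)
Σ b_i: (-92/231)·1 + (-15/11)·1 + 13/14·1 + 11/6·1 = 1 ✓
b·c: (-15/11)·(-2) + 13/14·(-1/2) + 11/6·1 = 3785/924 ≠ 1/2 ⇒ order 1.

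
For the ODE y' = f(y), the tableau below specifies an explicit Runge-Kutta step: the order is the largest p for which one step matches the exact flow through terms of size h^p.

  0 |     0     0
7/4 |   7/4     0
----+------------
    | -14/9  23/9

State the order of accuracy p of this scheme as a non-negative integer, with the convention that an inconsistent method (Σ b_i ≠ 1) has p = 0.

1

b = (-14/9, 23/9)
c = (0, 7/4)
Σ b_i: (-14/9)·1 + 23/9·1 = 1 ✓
b·c: 23/9·7/4 = 161/36 ≠ 1/2 ⇒ order 1.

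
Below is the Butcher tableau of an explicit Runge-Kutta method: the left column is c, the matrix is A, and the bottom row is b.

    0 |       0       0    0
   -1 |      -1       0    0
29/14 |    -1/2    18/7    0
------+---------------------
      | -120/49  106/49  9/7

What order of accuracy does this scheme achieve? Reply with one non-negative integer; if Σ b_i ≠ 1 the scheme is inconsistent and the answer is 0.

b = (-120/49, 106/49, 9/7)
c = (0, -1, 29/14)
Ac = (0, 0, -18/7)
Σ b_i: (-120/49)·1 + 106/49·1 + 9/7·1 = 1 ✓
b·c: 106/49·(-1) + 9/7·29/14 = 1/2 ✓
b·c²: 106/49·1 + 9/7·841/196 = 10537/1372 ≠ 1/3 ⇒ order 2.
b·Ac: 9/7·(-18/7) = -162/49 ≠ 1/6

2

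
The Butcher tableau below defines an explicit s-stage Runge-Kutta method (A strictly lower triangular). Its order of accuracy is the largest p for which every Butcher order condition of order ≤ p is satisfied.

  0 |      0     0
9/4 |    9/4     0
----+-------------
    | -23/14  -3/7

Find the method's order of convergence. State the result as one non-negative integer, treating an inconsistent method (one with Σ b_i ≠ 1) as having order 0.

b = (-23/14, -3/7)
c = (0, 9/4)
Σ b_i: (-23/14)·1 + (-3/7)·1 = -29/14 ≠ 1 ⇒ order 0.

0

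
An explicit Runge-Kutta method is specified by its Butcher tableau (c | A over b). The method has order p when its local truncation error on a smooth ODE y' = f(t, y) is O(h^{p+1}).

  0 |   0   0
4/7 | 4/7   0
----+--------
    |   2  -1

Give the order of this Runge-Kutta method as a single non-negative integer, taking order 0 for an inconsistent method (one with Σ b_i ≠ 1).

b = (2, -1)
c = (0, 4/7)
Σ b_i: 2·1 + (-1)·1 = 1 ✓
b·c: (-1)·4/7 = -4/7 ≠ 1/2 ⇒ order 1.

1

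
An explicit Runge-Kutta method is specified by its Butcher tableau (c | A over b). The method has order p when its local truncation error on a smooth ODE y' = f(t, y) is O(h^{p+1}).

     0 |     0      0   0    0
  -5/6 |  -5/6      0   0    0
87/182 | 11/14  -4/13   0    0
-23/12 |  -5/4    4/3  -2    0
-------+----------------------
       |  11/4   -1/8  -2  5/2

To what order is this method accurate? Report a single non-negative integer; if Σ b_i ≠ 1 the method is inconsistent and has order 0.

b = (11/4, -1/8, -2, 5/2)
c = (0, -5/6, 87/182, -23/12)
Ac = (0, 0, 10/39, -1693/819)
Σ b_i: 11/4·1 + (-1/8)·1 + (-2)·1 + 5/2·1 = 25/8 ≠ 1 ⇒ order 0.

0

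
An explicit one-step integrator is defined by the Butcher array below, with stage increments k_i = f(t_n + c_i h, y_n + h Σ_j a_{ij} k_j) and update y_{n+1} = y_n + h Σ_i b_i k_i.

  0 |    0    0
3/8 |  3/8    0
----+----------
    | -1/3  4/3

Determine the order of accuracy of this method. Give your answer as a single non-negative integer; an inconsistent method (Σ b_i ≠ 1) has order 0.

b = (-1/3, 4/3)
c = (0, 3/8)
Σ b_i: (-1/3)·1 + 4/3·1 = 1 ✓
b·c: 4/3·3/8 = 1/2 ✓; 2 stages ⇒ order 2.

2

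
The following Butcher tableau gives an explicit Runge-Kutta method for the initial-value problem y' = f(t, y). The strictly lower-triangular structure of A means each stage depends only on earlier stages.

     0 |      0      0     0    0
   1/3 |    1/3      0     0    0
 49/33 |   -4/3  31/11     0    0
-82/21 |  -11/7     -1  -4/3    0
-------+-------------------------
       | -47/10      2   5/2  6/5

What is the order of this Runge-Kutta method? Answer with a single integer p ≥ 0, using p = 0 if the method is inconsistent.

b = (-47/10, 2, 5/2, 6/5)
c = (0, 1/3, 49/33, -82/21)
Ac = (0, 0, 31/33, -229/99)
Σ b_i: (-47/10)·1 + 2·1 + 5/2·1 + 6/5·1 = 1 ✓
b·c: 2·1/3 + 5/2·49/33 + 6/5·(-82/21) = -709/2310 ≠ 1/2 ⇒ order 1.

1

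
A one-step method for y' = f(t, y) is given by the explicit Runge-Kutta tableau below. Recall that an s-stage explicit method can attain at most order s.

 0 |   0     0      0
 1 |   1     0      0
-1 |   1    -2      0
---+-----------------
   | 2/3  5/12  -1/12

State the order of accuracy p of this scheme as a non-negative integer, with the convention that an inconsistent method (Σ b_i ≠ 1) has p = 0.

3

b = (2/3, 5/12, -1/12)
c = (0, 1, -1)
Ac = (0, 0, -2)
Σ b_i: 2/3·1 + 5/12·1 + (-1/12)·1 = 1 ✓
b·c: 5/12·1 + (-1/12)·(-1) = 1/2 ✓
b·c²: 5/12·1 + (-1/12)·1 = 1/3 ✓
b·Ac: (-1/12)·(-2) = 1/6 ✓; 3 stages ⇒ order 3.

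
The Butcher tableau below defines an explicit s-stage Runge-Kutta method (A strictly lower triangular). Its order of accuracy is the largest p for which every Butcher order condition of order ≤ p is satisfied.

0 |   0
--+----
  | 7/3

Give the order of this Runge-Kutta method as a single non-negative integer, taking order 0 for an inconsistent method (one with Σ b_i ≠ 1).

b = (7/3)
c = (0)
Σ b_i: 7/3·1 = 7/3 ≠ 1 ⇒ order 0.

0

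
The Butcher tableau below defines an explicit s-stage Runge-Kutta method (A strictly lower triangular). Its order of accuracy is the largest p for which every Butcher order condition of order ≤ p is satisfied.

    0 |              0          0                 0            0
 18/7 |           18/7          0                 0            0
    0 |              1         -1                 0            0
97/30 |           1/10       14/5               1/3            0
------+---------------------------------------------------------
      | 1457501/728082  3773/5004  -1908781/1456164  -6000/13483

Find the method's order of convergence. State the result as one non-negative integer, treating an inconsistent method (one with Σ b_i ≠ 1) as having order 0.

b = (1457501/728082, 3773/5004, -1908781/1456164, -6000/13483)
c = (0, 18/7, 0, 97/30)
Ac = (0, 0, -18/7, 36/5)
Σ b_i: 1457501/728082·1 + 3773/5004·1 + (-1908781/1456164)·1 + (-6000/13483)·1 = 1 ✓
b·c: 3773/5004·18/7 + (-6000/13483)·97/30 = 1/2 ✓
b·c²: 3773/5004·324/49 + (-6000/13483)·9409/900 = 1/3 ✓
b·Ac: (-1908781/1456164)·(-18/7) + (-6000/13483)·36/5 = 1/6 ✓
b·c³: 3773/5004·5832/343 + (-6000/13483)·912673/27000 = -20/9 ≠ 1/4 ⇒ order 3.
b·(c∘Ac): (-6000/13483)·582/25 = -1440/139 ≠ 1/8
b·Ac²: (-1908781/1456164)·(-324/49) + (-6000/13483)·648/35 = 3/7 ≠ 1/12
b·A²c: (-6000/13483)·(-6/7) = 36000/94381 ≠ 1/24

3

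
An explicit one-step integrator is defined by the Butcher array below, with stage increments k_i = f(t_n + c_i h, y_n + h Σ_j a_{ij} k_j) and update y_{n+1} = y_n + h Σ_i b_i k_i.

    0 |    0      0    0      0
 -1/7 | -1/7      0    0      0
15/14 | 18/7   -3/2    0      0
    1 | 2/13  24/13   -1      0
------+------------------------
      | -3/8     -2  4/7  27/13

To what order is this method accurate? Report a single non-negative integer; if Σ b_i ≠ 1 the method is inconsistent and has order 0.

b = (-3/8, -2, 4/7, 27/13)
c = (0, -1/7, 15/14, 1)
Ac = (0, 0, 3/14, -243/182)
Σ b_i: (-3/8)·1 + (-2)·1 + 4/7·1 + 27/13·1 = 199/728 ≠ 1 ⇒ order 0.

0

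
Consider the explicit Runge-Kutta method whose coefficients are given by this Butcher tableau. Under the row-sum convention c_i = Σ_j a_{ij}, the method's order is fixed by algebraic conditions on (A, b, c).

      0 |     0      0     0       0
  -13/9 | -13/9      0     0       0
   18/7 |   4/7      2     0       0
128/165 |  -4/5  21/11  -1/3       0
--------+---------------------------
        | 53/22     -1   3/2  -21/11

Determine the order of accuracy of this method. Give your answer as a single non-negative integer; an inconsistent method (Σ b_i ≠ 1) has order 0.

1

b = (53/22, -1, 3/2, -21/11)
c = (0, -13/9, 18/7, 128/165)
Ac = (0, 0, -26/9, -835/231)
Σ b_i: 53/22·1 + (-1)·1 + 3/2·1 + (-21/11)·1 = 1 ✓
b·c: (-1)·(-13/9) + 3/2·18/7 + (-21/11)·128/165 = 145622/38115 ≠ 1/2 ⇒ order 1.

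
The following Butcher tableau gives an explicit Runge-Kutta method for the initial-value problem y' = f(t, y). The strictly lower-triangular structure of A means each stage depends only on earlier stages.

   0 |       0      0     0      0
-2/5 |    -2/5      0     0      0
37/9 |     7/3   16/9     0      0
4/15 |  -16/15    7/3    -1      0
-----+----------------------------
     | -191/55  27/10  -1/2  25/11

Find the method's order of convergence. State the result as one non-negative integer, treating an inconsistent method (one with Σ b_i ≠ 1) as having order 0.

b = (-191/55, 27/10, -1/2, 25/11)
c = (0, -2/5, 37/9, 4/15)
Ac = (0, 0, -32/45, -227/45)
Σ b_i: (-191/55)·1 + 27/10·1 + (-1/2)·1 + 25/11·1 = 1 ✓
b·c: 27/10·(-2/5) + (-1/2)·37/9 + 25/11·4/15 = -12521/4950 ≠ 1/2 ⇒ order 1.

1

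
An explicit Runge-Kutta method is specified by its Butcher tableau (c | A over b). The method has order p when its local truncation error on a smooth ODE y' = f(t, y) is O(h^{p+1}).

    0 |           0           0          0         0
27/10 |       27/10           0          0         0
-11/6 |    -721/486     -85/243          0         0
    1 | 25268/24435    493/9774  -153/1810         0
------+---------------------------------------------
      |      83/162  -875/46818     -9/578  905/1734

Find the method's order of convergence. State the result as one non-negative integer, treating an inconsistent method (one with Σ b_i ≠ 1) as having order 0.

4

b = (83/162, -875/46818, -9/578, 905/1734)
c = (0, 27/10, -11/6, 1)
Ac = (0, 0, -17/18, 527/1810)
Σ b_i: 83/162·1 + (-875/46818)·1 + (-9/578)·1 + 905/1734·1 = 1 ✓
b·c: (-875/46818)·27/10 + (-9/578)·(-11/6) + 905/1734·1 = 1/2 ✓
b·c²: (-875/46818)·729/100 + (-9/578)·121/36 + 905/1734·1 = 1/3 ✓
b·Ac: (-9/578)·(-17/18) + 905/1734·527/1810 = 1/6 ✓
b·c³: (-875/46818)·19683/1000 + (-9/578)·(-1331/216) + 905/1734·1 = 1/4 ✓
b·(c∘Ac): (-9/578)·187/108 + 905/1734·527/1810 = 1/8 ✓
b·Ac²: (-9/578)·(-51/20) + 905/1734·1513/18100 = 1/12 ✓
b·A²c: 905/1734·289/3620 = 1/24 ✓; 4 stages ⇒ order 4.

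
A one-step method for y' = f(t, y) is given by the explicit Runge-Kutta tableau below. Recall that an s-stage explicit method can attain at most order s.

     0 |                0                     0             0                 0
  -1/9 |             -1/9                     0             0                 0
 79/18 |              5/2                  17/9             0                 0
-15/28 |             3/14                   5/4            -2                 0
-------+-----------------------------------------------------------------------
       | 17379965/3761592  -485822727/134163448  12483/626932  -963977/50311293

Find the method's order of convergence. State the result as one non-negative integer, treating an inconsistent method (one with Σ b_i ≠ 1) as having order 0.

b = (17379965/3761592, -485822727/134163448, 12483/626932, -963977/50311293)
c = (0, -1/9, 79/18, -15/28)
Ac = (0, 0, -17/81, -107/12)
Σ b_i: 17379965/3761592·1 + (-485822727/134163448)·1 + 12483/626932·1 + (-963977/50311293)·1 = 1 ✓
b·c: (-485822727/134163448)·(-1/9) + 12483/626932·79/18 + (-963977/50311293)·(-15/28) = 1/2 ✓
b·c²: (-485822727/134163448)·1/81 + 12483/626932·6241/324 + (-963977/50311293)·225/784 = 1/3 ✓
b·Ac: 12483/626932·(-17/81) + (-963977/50311293)·(-107/12) = 1/6 ✓
b·c³: (-485822727/134163448)·(-1/729) + 12483/626932·493039/5832 + (-963977/50311293)·(-3375/21952) = 3206278967/1895842368 ≠ 1/4 ⇒ order 3.
b·(c∘Ac): 12483/626932·(-1343/1458) + (-963977/50311293)·535/112 = -22316467/203125968 ≠ 1/8
b·Ac²: 12483/626932·17/729 + (-963977/50311293)·(-4159/108) = 334308608/452801637 ≠ 1/12
b·A²c: (-963977/50311293)·34/81 = -32775218/4075214733 ≠ 1/24

3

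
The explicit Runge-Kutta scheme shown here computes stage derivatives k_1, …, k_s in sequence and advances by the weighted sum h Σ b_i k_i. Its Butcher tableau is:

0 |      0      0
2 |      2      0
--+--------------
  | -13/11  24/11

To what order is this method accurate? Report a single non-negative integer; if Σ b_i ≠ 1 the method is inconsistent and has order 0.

b = (-13/11, 24/11)
c = (0, 2)
Σ b_i: (-13/11)·1 + 24/11·1 = 1 ✓
b·c: 24/11·2 = 48/11 ≠ 1/2 ⇒ order 1.

1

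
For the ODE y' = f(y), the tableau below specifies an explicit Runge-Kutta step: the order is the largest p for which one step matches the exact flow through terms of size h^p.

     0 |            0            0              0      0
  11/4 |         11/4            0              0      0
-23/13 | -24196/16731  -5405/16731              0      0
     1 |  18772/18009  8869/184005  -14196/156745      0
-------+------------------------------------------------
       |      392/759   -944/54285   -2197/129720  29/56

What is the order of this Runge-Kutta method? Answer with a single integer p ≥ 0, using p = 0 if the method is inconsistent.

4

b = (392/759, -944/54285, -2197/129720, 29/56)
c = (0, 11/4, -23/13, 1)
Ac = (0, 0, -5405/6084, 917/3132)
Σ b_i: 392/759·1 + (-944/54285)·1 + (-2197/129720)·1 + 29/56·1 = 1 ✓
b·c: (-944/54285)·11/4 + (-2197/129720)·(-23/13) + 29/56·1 = 1/2 ✓
b·c²: (-944/54285)·121/16 + (-2197/129720)·529/169 + 29/56·1 = 1/3 ✓
b·Ac: (-2197/129720)·(-5405/6084) + 29/56·917/3132 = 1/6 ✓
b·c³: (-944/54285)·1331/64 + (-2197/129720)·(-12167/2197) + 29/56·1 = 1/4 ✓
b·(c∘Ac): (-2197/129720)·124315/79092 + 29/56·917/3132 = 1/8 ✓
b·Ac²: (-2197/129720)·(-59455/24336) + 29/56·35/432 = 1/12 ✓
b·A²c: 29/56·7/87 = 1/24 ✓; 4 stages ⇒ order 4.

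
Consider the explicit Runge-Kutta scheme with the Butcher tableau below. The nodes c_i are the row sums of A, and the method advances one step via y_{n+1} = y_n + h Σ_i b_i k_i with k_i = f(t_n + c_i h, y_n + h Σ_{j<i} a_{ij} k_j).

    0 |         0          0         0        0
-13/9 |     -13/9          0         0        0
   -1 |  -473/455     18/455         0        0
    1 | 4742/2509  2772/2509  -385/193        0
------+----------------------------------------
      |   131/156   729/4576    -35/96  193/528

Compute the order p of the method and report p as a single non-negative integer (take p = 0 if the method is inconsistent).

b = (131/156, 729/4576, -35/96, 193/528)
c = (0, -13/9, -1, 1)
Ac = (0, 0, -2/35, 77/193)
Σ b_i: 131/156·1 + 729/4576·1 + (-35/96)·1 + 193/528·1 = 1 ✓
b·c: 729/4576·(-13/9) + (-35/96)·(-1) + 193/528·1 = 1/2 ✓
b·c²: 729/4576·169/81 + (-35/96)·1 + 193/528·1 = 1/3 ✓
b·Ac: (-35/96)·(-2/35) + 193/528·77/193 = 1/6 ✓
b·c³: 729/4576·(-2197/729) + (-35/96)·(-1) + 193/528·1 = 1/4 ✓
b·(c∘Ac): (-35/96)·2/35 + 193/528·77/193 = 1/8 ✓
b·Ac²: (-35/96)·26/315 + 193/528·539/1737 = 1/12 ✓
b·A²c: 193/528·22/193 = 1/24 ✓; 4 stages ⇒ order 4.

4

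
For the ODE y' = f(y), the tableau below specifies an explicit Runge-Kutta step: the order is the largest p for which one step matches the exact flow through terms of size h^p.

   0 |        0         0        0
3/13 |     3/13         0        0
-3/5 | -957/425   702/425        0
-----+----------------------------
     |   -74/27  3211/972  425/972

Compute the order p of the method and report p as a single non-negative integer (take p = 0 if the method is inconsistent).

3

b = (-74/27, 3211/972, 425/972)
c = (0, 3/13, -3/5)
Ac = (0, 0, 162/425)
Σ b_i: (-74/27)·1 + 3211/972·1 + 425/972·1 = 1 ✓
b·c: 3211/972·3/13 + 425/972·(-3/5) = 1/2 ✓
b·c²: 3211/972·9/169 + 425/972·9/25 = 1/3 ✓
b·Ac: 425/972·162/425 = 1/6 ✓; 3 stages ⇒ order 3.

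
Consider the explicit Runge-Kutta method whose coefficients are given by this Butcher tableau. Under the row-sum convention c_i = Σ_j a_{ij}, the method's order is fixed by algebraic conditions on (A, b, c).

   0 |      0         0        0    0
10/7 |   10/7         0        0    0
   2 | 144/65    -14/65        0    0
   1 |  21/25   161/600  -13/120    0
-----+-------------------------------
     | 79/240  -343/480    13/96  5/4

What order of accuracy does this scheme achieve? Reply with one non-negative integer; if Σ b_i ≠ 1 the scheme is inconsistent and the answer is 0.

b = (79/240, -343/480, 13/96, 5/4)
c = (0, 10/7, 2, 1)
Ac = (0, 0, -4/13, 1/6)
Σ b_i: 79/240·1 + (-343/480)·1 + 13/96·1 + 5/4·1 = 1 ✓
b·c: (-343/480)·10/7 + 13/96·2 + 5/4·1 = 1/2 ✓
b·c²: (-343/480)·100/49 + 13/96·4 + 5/4·1 = 1/3 ✓
b·Ac: 13/96·(-4/13) + 5/4·1/6 = 1/6 ✓
b·c³: (-343/480)·1000/343 + 13/96·8 + 5/4·1 = 1/4 ✓
b·(c∘Ac): 13/96·(-8/13) + 5/4·1/6 = 1/8 ✓
b·Ac²: 13/96·(-40/91) + 5/4·4/35 = 1/12 ✓
b·A²c: 5/4·1/30 = 1/24 ✓; 4 stages ⇒ order 4.

4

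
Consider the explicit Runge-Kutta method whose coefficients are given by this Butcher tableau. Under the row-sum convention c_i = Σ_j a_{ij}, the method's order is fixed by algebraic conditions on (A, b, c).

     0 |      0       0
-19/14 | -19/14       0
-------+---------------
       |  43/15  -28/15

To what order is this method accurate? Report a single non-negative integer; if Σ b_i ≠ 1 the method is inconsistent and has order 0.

b = (43/15, -28/15)
c = (0, -19/14)
Σ b_i: 43/15·1 + (-28/15)·1 = 1 ✓
b·c: (-28/15)·(-19/14) = 38/15 ≠ 1/2 ⇒ order 1.

1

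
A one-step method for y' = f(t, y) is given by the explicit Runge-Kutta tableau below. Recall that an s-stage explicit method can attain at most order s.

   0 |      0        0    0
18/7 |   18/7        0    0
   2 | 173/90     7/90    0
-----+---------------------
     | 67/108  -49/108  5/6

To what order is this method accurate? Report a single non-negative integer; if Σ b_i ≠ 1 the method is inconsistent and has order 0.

b = (67/108, -49/108, 5/6)
c = (0, 18/7, 2)
Ac = (0, 0, 1/5)
Σ b_i: 67/108·1 + (-49/108)·1 + 5/6·1 = 1 ✓
b·c: (-49/108)·18/7 + 5/6·2 = 1/2 ✓
b·c²: (-49/108)·324/49 + 5/6·4 = 1/3 ✓
b·Ac: 5/6·1/5 = 1/6 ✓; 3 stages ⇒ order 3.

3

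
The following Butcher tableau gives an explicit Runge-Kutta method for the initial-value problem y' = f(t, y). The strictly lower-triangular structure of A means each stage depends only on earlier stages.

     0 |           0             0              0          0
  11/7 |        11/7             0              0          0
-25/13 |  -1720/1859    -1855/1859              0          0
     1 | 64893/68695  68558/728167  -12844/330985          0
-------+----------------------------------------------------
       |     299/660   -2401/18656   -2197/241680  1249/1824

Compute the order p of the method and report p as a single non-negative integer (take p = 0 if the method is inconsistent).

b = (299/660, -2401/18656, -2197/241680, 1249/1824)
c = (0, 11/7, -25/13, 1)
Ac = (0, 0, -265/169, 278/1249)
Σ b_i: 299/660·1 + (-2401/18656)·1 + (-2197/241680)·1 + 1249/1824·1 = 1 ✓
b·c: (-2401/18656)·11/7 + (-2197/241680)·(-25/13) + 1249/1824·1 = 1/2 ✓
b·c²: (-2401/18656)·121/49 + (-2197/241680)·625/169 + 1249/1824·1 = 1/3 ✓
b·Ac: (-2197/241680)·(-265/169) + 1249/1824·278/1249 = 1/6 ✓
b·c³: (-2401/18656)·1331/343 + (-2197/241680)·(-15625/2197) + 1249/1824·1 = 1/4 ✓
b·(c∘Ac): (-2197/241680)·6625/2197 + 1249/1824·278/1249 = 1/8 ✓
b·Ac²: (-2197/241680)·(-2915/1183) + 1249/1824·778/8743 = 1/12 ✓
b·A²c: 1249/1824·76/1249 = 1/24 ✓; 4 stages ⇒ order 4.

4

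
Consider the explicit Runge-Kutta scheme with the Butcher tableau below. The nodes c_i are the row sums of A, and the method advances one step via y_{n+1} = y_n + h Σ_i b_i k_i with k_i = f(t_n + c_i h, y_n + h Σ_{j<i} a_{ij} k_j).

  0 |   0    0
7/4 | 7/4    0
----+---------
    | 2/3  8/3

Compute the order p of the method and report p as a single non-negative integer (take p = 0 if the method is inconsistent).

0

b = (2/3, 8/3)
c = (0, 7/4)
Σ b_i: 2/3·1 + 8/3·1 = 10/3 ≠ 1 ⇒ order 0.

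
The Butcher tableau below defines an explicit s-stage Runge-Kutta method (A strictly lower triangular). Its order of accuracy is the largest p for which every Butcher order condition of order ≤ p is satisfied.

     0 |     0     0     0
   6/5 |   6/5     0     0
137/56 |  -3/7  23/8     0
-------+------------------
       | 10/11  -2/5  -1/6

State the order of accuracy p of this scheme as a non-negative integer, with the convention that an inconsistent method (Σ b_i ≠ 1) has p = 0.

b = (10/11, -2/5, -1/6)
c = (0, 6/5, 137/56)
Ac = (0, 0, 69/20)
Σ b_i: 10/11·1 + (-2/5)·1 + (-1/6)·1 = 113/330 ≠ 1 ⇒ order 0.

0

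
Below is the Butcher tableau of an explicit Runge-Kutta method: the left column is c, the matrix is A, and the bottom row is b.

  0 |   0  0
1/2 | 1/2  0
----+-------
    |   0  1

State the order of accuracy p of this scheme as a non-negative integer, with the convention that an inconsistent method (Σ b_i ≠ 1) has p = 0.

2

b = (0, 1)
c = (0, 1/2)
Σ b_i: 1·1 = 1 ✓
b·c: 1·1/2 = 1/2 ✓; 2 stages ⇒ order 2.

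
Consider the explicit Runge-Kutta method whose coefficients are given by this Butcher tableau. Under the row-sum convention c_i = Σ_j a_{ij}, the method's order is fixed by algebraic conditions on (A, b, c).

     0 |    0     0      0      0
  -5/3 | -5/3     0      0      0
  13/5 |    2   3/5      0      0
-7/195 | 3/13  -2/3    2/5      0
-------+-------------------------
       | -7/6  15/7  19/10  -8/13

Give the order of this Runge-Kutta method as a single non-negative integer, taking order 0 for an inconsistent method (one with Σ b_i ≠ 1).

0

b = (-7/6, 15/7, 19/10, -8/13)
c = (0, -5/3, 13/5, -7/195)
Ac = (0, 0, -1, 484/225)
Σ b_i: (-7/6)·1 + 15/7·1 + 19/10·1 + (-8/13)·1 = 3086/1365 ≠ 1 ⇒ order 0.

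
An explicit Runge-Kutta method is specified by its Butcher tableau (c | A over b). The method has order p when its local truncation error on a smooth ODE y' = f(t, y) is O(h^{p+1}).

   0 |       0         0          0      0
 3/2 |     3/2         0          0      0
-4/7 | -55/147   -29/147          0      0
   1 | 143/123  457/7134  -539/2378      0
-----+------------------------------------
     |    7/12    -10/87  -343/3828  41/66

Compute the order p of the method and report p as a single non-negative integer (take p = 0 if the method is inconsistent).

b = (7/12, -10/87, -343/3828, 41/66)
c = (0, 3/2, -4/7, 1)
Ac = (0, 0, -29/98, 37/164)
Σ b_i: 7/12·1 + (-10/87)·1 + (-343/3828)·1 + 41/66·1 = 1 ✓
b·c: (-10/87)·3/2 + (-343/3828)·(-4/7) + 41/66·1 = 1/2 ✓
b·c²: (-10/87)·9/4 + (-343/3828)·16/49 + 41/66·1 = 1/3 ✓
b·Ac: (-343/3828)·(-29/98) + 41/66·37/164 = 1/6 ✓
b·c³: (-10/87)·27/8 + (-343/3828)·(-64/343) + 41/66·1 = 1/4 ✓
b·(c∘Ac): (-343/3828)·58/343 + 41/66·37/164 = 1/8 ✓
b·Ac²: (-343/3828)·(-87/196) + 41/66·23/328 = 1/12 ✓
b·A²c: 41/66·11/164 = 1/24 ✓; 4 stages ⇒ order 4.

4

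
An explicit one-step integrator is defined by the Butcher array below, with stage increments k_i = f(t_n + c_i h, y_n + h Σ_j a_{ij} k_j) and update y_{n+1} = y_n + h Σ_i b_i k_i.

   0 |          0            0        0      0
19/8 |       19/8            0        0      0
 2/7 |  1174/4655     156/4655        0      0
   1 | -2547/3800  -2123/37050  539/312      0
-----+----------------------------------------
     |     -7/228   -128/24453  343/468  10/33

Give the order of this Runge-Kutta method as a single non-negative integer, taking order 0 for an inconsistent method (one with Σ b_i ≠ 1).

4

b = (-7/228, -128/24453, 343/468, 10/33)
c = (0, 19/8, 2/7, 1)
Ac = (0, 0, 39/490, 143/400)
Σ b_i: (-7/228)·1 + (-128/24453)·1 + 343/468·1 + 10/33·1 = 1 ✓
b·c: (-128/24453)·19/8 + 343/468·2/7 + 10/33·1 = 1/2 ✓
b·c²: (-128/24453)·361/64 + 343/468·4/49 + 10/33·1 = 1/3 ✓
b·Ac: 343/468·39/490 + 10/33·143/400 = 1/6 ✓
b·c³: (-128/24453)·6859/512 + 343/468·8/343 + 10/33·1 = 1/4 ✓
b·(c∘Ac): 343/468·39/1715 + 10/33·143/400 = 1/8 ✓
b·Ac²: 343/468·741/3920 + 10/33·(-583/3200) = 1/12 ✓
b·A²c: 10/33·11/80 = 1/24 ✓; 4 stages ⇒ order 4.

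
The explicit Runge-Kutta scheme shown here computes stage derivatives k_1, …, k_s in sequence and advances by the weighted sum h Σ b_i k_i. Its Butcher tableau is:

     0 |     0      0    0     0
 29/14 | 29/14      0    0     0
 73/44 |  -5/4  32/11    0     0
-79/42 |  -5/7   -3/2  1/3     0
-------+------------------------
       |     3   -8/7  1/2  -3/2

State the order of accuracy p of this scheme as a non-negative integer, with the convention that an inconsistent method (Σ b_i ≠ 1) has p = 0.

b = (3, -8/7, 1/2, -3/2)
c = (0, 29/14, 73/44, -79/42)
Ac = (0, 0, 464/77, -590/231)
Σ b_i: 3·1 + (-8/7)·1 + 1/2·1 + (-3/2)·1 = 6/7 ≠ 1 ⇒ order 0.

0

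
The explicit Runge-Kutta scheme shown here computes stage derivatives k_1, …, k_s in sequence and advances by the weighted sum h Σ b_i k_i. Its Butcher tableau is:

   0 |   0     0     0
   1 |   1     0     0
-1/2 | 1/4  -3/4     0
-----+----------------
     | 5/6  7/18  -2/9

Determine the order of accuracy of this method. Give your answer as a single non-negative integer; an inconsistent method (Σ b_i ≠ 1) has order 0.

b = (5/6, 7/18, -2/9)
c = (0, 1, -1/2)
Ac = (0, 0, -3/4)
Σ b_i: 5/6·1 + 7/18·1 + (-2/9)·1 = 1 ✓
b·c: 7/18·1 + (-2/9)·(-1/2) = 1/2 ✓
b·c²: 7/18·1 + (-2/9)·1/4 = 1/3 ✓
b·Ac: (-2/9)·(-3/4) = 1/6 ✓; 3 stages ⇒ order 3.

3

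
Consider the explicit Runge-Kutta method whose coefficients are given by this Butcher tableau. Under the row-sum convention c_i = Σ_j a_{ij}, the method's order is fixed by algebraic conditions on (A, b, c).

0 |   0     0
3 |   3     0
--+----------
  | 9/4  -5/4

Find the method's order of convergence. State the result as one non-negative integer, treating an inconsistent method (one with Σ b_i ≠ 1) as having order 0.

1

b = (9/4, -5/4)
c = (0, 3)
Σ b_i: 9/4·1 + (-5/4)·1 = 1 ✓
b·c: (-5/4)·3 = -15/4 ≠ 1/2 ⇒ order 1.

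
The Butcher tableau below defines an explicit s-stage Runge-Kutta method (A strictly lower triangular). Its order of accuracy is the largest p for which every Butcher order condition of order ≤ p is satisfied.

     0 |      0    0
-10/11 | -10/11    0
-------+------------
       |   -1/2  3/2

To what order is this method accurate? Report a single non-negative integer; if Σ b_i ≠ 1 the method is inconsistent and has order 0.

b = (-1/2, 3/2)
c = (0, -10/11)
Σ b_i: (-1/2)·1 + 3/2·1 = 1 ✓
b·c: 3/2·(-10/11) = -15/11 ≠ 1/2 ⇒ order 1.

1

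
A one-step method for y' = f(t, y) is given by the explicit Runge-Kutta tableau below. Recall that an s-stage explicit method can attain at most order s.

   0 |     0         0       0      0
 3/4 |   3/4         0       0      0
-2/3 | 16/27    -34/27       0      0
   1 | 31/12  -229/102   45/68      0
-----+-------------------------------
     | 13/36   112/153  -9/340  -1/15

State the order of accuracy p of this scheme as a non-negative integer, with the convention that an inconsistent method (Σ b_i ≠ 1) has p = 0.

b = (13/36, 112/153, -9/340, -1/15)
c = (0, 3/4, -2/3, 1)
Ac = (0, 0, -17/18, -17/8)
Σ b_i: 13/36·1 + 112/153·1 + (-9/340)·1 + (-1/15)·1 = 1 ✓
b·c: 112/153·3/4 + (-9/340)·(-2/3) + (-1/15)·1 = 1/2 ✓
b·c²: 112/153·9/16 + (-9/340)·4/9 + (-1/15)·1 = 1/3 ✓
b·Ac: (-9/340)·(-17/18) + (-1/15)·(-17/8) = 1/6 ✓
b·c³: 112/153·27/64 + (-9/340)·(-8/27) + (-1/15)·1 = 1/4 ✓
b·(c∘Ac): (-9/340)·17/27 + (-1/15)·(-17/8) = 1/8 ✓
b·Ac²: (-9/340)·(-17/24) + (-1/15)·(-31/32) = 1/12 ✓
b·A²c: (-1/15)·(-5/8) = 1/24 ✓; 4 stages ⇒ order 4.

4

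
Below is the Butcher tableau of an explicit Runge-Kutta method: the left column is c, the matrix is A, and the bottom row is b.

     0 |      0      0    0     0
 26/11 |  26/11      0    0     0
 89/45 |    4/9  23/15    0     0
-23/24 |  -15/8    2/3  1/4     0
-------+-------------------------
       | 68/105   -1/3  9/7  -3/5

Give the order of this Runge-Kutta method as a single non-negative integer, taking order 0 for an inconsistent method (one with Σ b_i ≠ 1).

1

b = (68/105, -1/3, 9/7, -3/5)
c = (0, 26/11, 89/45, -23/24)
Ac = (0, 0, 598/165, 4099/1980)
Σ b_i: 68/105·1 + (-1/3)·1 + 9/7·1 + (-3/5)·1 = 1 ✓
b·c: (-1/3)·26/11 + 9/7·89/45 + (-3/5)·(-23/24) = 21529/9240 ≠ 1/2 ⇒ order 1.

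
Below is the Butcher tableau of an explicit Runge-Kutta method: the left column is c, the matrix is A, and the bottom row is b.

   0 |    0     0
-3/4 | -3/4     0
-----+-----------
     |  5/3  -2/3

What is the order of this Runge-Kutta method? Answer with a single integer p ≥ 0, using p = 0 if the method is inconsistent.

b = (5/3, -2/3)
c = (0, -3/4)
Σ b_i: 5/3·1 + (-2/3)·1 = 1 ✓
b·c: (-2/3)·(-3/4) = 1/2 ✓; 2 stages ⇒ order 2.

2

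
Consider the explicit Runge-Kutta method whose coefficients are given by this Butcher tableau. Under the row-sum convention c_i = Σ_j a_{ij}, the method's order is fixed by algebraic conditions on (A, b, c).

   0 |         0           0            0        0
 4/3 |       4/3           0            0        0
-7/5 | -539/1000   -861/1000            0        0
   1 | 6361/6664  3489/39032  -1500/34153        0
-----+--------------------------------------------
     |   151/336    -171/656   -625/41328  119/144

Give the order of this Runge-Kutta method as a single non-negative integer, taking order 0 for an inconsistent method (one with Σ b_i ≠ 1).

4

b = (151/336, -171/656, -625/41328, 119/144)
c = (0, 4/3, -7/5, 1)
Ac = (0, 0, -287/250, 43/238)
Σ b_i: 151/336·1 + (-171/656)·1 + (-625/41328)·1 + 119/144·1 = 1 ✓
b·c: (-171/656)·4/3 + (-625/41328)·(-7/5) + 119/144·1 = 1/2 ✓
b·c²: (-171/656)·16/9 + (-625/41328)·49/25 + 119/144·1 = 1/3 ✓
b·Ac: (-625/41328)·(-287/250) + 119/144·43/238 = 1/6 ✓
b·c³: (-171/656)·64/27 + (-625/41328)·(-343/125) + 119/144·1 = 1/4 ✓
b·(c∘Ac): (-625/41328)·2009/1250 + 119/144·43/238 = 1/8 ✓
b·Ac²: (-625/41328)·(-574/375) + 119/144·26/357 = 1/12 ✓
b·A²c: 119/144·6/119 = 1/24 ✓; 4 stages ⇒ order 4.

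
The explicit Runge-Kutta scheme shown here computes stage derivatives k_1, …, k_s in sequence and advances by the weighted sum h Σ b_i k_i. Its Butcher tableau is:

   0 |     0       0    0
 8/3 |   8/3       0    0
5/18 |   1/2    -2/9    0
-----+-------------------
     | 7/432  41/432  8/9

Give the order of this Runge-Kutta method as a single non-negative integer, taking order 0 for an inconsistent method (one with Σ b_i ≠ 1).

2

b = (7/432, 41/432, 8/9)
c = (0, 8/3, 5/18)
Ac = (0, 0, -16/27)
Σ b_i: 7/432·1 + 41/432·1 + 8/9·1 = 1 ✓
b·c: 41/432·8/3 + 8/9·5/18 = 1/2 ✓
b·c²: 41/432·64/9 + 8/9·25/324 = 542/729 ≠ 1/3 ⇒ order 2.
b·Ac: 8/9·(-16/27) = -128/243 ≠ 1/6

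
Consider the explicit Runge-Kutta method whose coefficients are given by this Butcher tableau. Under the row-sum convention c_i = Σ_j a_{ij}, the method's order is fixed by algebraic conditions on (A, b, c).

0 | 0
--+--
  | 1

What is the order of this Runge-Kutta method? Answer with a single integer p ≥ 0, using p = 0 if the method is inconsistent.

b = (1)
c = (0)
Σ b_i: 1·1 = 1 ✓; 1 stage ⇒ order 1.

1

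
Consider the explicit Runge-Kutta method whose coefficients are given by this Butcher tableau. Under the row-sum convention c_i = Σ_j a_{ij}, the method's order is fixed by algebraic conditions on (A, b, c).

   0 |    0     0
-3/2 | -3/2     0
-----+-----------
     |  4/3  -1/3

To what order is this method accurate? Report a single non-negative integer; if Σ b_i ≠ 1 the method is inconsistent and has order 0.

b = (4/3, -1/3)
c = (0, -3/2)
Σ b_i: 4/3·1 + (-1/3)·1 = 1 ✓
b·c: (-1/3)·(-3/2) = 1/2 ✓; 2 stages ⇒ order 2.

2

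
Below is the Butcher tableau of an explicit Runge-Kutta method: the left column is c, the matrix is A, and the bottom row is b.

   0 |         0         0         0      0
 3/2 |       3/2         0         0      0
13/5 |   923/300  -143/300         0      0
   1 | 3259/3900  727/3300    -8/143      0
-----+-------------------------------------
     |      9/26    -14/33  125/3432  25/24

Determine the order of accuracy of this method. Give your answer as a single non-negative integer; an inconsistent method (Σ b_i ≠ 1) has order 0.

b = (9/26, -14/33, 125/3432, 25/24)
c = (0, 3/2, 13/5, 1)
Ac = (0, 0, -143/200, 37/200)
Σ b_i: 9/26·1 + (-14/33)·1 + 125/3432·1 + 25/24·1 = 1 ✓
b·c: (-14/33)·3/2 + 125/3432·13/5 + 25/24·1 = 1/2 ✓
b·c²: (-14/33)·9/4 + 125/3432·169/25 + 25/24·1 = 1/3 ✓
b·Ac: 125/3432·(-143/200) + 25/24·37/200 = 1/6 ✓
b·c³: (-14/33)·27/8 + 125/3432·2197/125 + 25/24·1 = 1/4 ✓
b·(c∘Ac): 125/3432·(-1859/1000) + 25/24·37/200 = 1/8 ✓
b·Ac²: 125/3432·(-429/400) + 25/24·47/400 = 1/12 ✓
b·A²c: 25/24·1/25 = 1/24 ✓; 4 stages ⇒ order 4.

4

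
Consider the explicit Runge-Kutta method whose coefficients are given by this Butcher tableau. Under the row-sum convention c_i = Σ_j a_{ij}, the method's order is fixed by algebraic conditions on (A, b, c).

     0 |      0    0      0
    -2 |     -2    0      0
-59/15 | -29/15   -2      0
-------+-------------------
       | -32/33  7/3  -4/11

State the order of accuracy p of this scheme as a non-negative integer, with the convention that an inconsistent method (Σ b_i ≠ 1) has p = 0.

b = (-32/33, 7/3, -4/11)
c = (0, -2, -59/15)
Ac = (0, 0, 4)
Σ b_i: (-32/33)·1 + 7/3·1 + (-4/11)·1 = 1 ✓
b·c: 7/3·(-2) + (-4/11)·(-59/15) = -178/55 ≠ 1/2 ⇒ order 1.

1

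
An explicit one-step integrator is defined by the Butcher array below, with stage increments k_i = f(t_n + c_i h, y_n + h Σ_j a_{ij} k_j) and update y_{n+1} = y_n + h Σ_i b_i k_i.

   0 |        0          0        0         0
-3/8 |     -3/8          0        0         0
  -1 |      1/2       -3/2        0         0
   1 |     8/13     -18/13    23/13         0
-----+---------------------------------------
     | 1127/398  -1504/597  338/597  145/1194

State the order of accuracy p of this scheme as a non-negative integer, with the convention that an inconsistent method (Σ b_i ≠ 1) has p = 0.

3

b = (1127/398, -1504/597, 338/597, 145/1194)
c = (0, -3/8, -1, 1)
Ac = (0, 0, 9/16, -5/4)
Σ b_i: 1127/398·1 + (-1504/597)·1 + 338/597·1 + 145/1194·1 = 1 ✓
b·c: (-1504/597)·(-3/8) + 338/597·(-1) + 145/1194·1 = 1/2 ✓
b·c²: (-1504/597)·9/64 + 338/597·1 + 145/1194·1 = 1/3 ✓
b·Ac: 338/597·9/16 + 145/1194·(-5/4) = 1/6 ✓
b·c³: (-1504/597)·(-27/512) + 338/597·(-1) + 145/1194·1 = -993/3184 ≠ 1/4 ⇒ order 3.
b·(c∘Ac): 338/597·(-9/16) + 145/1194·(-5/4) = -1123/2388 ≠ 1/8
b·Ac²: 338/597·(-27/128) + 145/1194·655/416 = 4457/62088 ≠ 1/12
b·A²c: 145/1194·207/208 = 10005/82784 ≠ 1/24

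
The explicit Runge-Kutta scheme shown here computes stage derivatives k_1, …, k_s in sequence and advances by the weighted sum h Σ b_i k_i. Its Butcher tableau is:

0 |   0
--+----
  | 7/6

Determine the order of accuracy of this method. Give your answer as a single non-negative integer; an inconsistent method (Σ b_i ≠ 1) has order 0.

0

b = (7/6)
c = (0)
Σ b_i: 7/6·1 = 7/6 ≠ 1 ⇒ order 0.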